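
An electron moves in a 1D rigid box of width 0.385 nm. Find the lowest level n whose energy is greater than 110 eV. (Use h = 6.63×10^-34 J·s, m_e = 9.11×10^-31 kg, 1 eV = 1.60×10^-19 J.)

n = 7

E_1 = h²/(8m_eL²) = 4.069×10^-19 J = 2.543 eV.
Need n² > 110/2.543 = 43.26, i.e. n > 6.577.
The smallest integer satisfying this is n = 7.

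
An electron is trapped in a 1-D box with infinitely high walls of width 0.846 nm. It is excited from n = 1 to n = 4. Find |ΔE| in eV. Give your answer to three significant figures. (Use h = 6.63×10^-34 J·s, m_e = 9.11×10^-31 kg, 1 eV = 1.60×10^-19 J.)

E_1 = h²/(8m_eL²) = 8.427×10^-20 J.
|ΔE| = |1² − 4²|·E_1 = 15·8.427×10^-20 J = 1.264×10^-18 J = 7.90 eV.

|ΔE| = 7.90 eV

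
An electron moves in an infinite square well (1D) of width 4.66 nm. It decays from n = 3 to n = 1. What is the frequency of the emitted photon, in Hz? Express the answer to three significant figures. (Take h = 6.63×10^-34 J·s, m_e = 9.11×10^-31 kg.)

E_1 = h²/(8m_eL²) = 2.777×10^-21 J and ΔE = (3² − 1²)E_1 = 2.222×10^-20 J.
f = ΔE/h = 2.222×10^-20/6.63×10^-34 = 3.35×10^13 Hz.

f = 3.35×10^13 Hz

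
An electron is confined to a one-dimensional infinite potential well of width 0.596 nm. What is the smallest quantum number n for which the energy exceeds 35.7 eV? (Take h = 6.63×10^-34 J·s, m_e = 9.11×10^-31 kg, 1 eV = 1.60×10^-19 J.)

n = 6

E_1 = h²/(8m_eL²) = 1.698×10^-19 J = 1.061 eV.
Need n² > 35.7/1.061 = 33.65, i.e. n > 5.801.
The smallest integer satisfying this is n = 6.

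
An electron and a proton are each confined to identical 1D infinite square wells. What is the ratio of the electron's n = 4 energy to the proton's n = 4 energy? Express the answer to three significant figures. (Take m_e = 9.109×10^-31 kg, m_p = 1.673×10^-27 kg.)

E_n ∝ 1/m at fixed n and L, so the ratio is m_p/m_e = 1.673×10^-27/9.109×10^-31 = 1.84×10^3.

1.84×10^3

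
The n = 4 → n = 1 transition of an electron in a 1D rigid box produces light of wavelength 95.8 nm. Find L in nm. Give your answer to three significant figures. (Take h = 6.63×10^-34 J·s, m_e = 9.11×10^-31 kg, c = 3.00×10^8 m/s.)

L = 0.660 nm

The photon carries ΔE = hc/λ = 6.63×10^-34·3.00×10^8/9.58×10^-8 m = 2.076×10^-18 J.
Since ΔE = (4² − 1²)E_1, E_1 = 1.384×10^-19 J, and L = h/√(8m_eE_1) = 6.60×10^-10 m = 0.660 nm.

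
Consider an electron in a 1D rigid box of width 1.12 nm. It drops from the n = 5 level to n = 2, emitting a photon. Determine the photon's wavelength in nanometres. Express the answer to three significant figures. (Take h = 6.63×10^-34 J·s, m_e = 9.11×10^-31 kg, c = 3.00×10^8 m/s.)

E_1 = h²/(8m_eL²) = 4.808×10^-20 J, so ΔE = (5² − 2²)E_1 = 1.010×10^-18 J.
λ = hc/ΔE = (6.63×10^-34·3.00×10^8)/1.010×10^-18 = 1.97×10^-7 m = 197 nm.

λ = 197 nm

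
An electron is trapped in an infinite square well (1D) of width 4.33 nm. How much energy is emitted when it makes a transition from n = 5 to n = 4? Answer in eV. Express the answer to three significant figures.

E_1 = h²/(8m_eL²) = 3.213×10^-21 J.
|ΔE| = |5² − 4²|·E_1 = 9·3.213×10^-21 J = 2.892×10^-20 J = 0.181 eV.

|ΔE| = 0.181 eV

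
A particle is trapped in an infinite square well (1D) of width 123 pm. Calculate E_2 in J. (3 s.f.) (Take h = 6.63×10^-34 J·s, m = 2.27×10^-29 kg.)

E_2 = 6.40×10^-19 J

For an infinite well E_n = n²h²/(8mL²), so E_1 = h²/(8mL²) = (6.63×10^-34)²/(8·2.27×10^-29·(1.23×10^-10 m)²) = 1.600×10^-19 J.
Then E_2 = 2²·E_1 = 4·1.600×10^-19 J = 6.40×10^-19 J.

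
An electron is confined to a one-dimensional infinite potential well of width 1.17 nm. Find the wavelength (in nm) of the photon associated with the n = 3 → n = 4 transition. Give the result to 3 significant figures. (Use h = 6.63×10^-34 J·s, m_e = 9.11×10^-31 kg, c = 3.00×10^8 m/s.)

λ = 645 nm

E_1 = h²/(8m_eL²) = 4.406×10^-20 J, so ΔE = (4² − 3²)E_1 = 3.084×10^-19 J.
λ = hc/ΔE = (6.63×10^-34·3.00×10^8)/3.084×10^-19 = 6.45×10^-7 m = 645 nm.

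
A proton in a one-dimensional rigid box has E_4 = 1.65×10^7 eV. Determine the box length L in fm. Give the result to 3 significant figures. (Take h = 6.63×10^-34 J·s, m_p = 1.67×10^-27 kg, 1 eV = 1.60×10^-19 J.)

From E_n = n²h²/(8m_pL²), L = n·h/√(8m_pE_n).
E_4 = 1.65×10^7 eV = 2.640×10^-12 J, so L = 4·6.63×10^-34/√(8·1.67×10^-27·2.640×10^-12) = 1.41×10^-14 m = 14.1 fm.

L = 14.1 fm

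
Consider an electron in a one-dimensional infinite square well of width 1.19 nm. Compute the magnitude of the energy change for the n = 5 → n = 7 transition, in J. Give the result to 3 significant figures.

E_1 = h²/(8m_eL²) = 4.254×10^-20 J.
|ΔE| = |5² − 7²|·E_1 = 24·4.254×10^-20 J = 1.02×10^-18 J.

|ΔE| = 1.02×10^-18 J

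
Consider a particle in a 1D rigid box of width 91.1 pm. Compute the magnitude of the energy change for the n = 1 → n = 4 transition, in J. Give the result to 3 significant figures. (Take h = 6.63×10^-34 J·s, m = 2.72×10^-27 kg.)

E_1 = h²/(8mL²) = 2.434×10^-21 J.
|ΔE| = |1² − 4²|·E_1 = 15·2.434×10^-21 J = 3.65×10^-20 J.

|ΔE| = 3.65×10^-20 J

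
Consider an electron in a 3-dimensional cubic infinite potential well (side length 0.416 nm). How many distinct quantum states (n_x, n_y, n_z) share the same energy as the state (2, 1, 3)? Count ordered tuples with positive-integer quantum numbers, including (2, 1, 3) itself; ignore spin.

degeneracy = 6

The level has n_x² + n_y² + n_z² = 14. The ordered positive-integer solutions are (1, 2, 3), (1, 3, 2), (2, 1, 3), (2, 3, 1), (3, 1, 2), (3, 2, 1).
That gives 6 states.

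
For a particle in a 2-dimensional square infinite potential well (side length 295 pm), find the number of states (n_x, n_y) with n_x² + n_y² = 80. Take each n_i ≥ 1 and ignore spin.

degeneracy = 2

The level has n_x² + n_y² = 80. The ordered positive-integer solutions are (4, 8), (8, 4).
That gives 2 states.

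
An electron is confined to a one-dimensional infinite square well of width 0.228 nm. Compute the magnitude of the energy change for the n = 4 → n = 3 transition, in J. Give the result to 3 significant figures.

|ΔE| = 8.11×10^-18 J

E_1 = h²/(8m_eL²) = 1.159×10^-18 J.
|ΔE| = |4² − 3²|·E_1 = 7·1.159×10^-18 J = 8.11×10^-18 J.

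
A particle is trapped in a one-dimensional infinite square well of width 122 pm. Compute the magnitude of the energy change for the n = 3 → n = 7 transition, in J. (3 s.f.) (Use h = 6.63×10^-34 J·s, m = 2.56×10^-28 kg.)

|ΔE| = 5.77×10^-19 J

E_1 = h²/(8mL²) = 1.442×10^-20 J.
|ΔE| = |3² − 7²|·E_1 = 40·1.442×10^-20 J = 5.77×10^-19 J.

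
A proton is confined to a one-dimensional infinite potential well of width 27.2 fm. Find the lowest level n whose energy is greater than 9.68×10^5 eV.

E_1 = h²/(8m_pL²) = 4.434×10^-14 J = 2.768×10^5 eV.
Need n² > 9.68×10^5/2.768×10^5 = 3.497, i.e. n > 1.870.
The smallest integer satisfying this is n = 2.

n = 2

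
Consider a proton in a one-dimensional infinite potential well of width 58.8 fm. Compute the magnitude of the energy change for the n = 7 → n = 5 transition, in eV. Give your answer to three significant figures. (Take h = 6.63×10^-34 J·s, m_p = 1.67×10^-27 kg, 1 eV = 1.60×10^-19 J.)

|ΔE| = 1.43×10^6 eV

E_1 = h²/(8m_pL²) = 9.516×10^-15 J.
|ΔE| = |7² − 5²|·E_1 = 24·9.516×10^-15 J = 2.284×10^-13 J = 1.43×10^6 eV.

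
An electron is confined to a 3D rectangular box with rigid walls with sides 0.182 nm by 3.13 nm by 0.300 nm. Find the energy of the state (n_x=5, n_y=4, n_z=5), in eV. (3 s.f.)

E = 389 eV

For a 3D rectangular well E = (h²/8m_e)·Σ n_i²/L_i² = (6.626×10^-34)²/(8·9.109×10^-31) · [5²/(0.182 nm)² + 4²/(3.13 nm)² + 5²/(0.300 nm)²].
Evaluating gives E = 6.231×10^-17 J = 389 eV.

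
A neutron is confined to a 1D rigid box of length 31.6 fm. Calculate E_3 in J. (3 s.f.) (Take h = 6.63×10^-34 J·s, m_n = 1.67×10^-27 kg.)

E_3 = 2.97×10^-13 J

For an infinite well E_n = n²h²/(8m_nL²), so E_1 = h²/(8m_nL²) = (6.63×10^-34)²/(8·1.67×10^-27·(3.16×10^-14 m)²) = 3.295×10^-14 J.
Then E_3 = 3²·E_1 = 9·3.295×10^-14 J = 2.97×10^-13 J.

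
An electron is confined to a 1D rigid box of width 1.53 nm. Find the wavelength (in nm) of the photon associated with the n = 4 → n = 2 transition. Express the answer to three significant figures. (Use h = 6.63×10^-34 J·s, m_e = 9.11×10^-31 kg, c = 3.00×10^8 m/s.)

E_1 = h²/(8m_eL²) = 2.577×10^-20 J, so ΔE = (4² − 2²)E_1 = 3.092×10^-19 J.
λ = hc/ΔE = (6.63×10^-34·3.00×10^8)/3.092×10^-19 = 6.43×10^-7 m = 643 nm.

λ = 643 nm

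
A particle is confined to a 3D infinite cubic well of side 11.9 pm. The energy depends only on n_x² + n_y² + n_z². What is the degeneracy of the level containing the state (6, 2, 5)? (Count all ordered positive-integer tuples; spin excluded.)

The level has n_x² + n_y² + n_z² = 65. The ordered positive-integer solutions are (2, 5, 6), (2, 6, 5), (5, 2, 6), (5, 6, 2), (6, 2, 5), (6, 5, 2).
That gives 6 states.

degeneracy = 6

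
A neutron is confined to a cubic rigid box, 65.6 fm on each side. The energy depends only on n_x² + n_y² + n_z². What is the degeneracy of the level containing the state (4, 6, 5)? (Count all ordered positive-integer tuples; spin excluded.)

degeneracy = 12

The level has n_x² + n_y² + n_z² = 77. The ordered positive-integer solutions are (2, 3, 8), (2, 8, 3), (3, 2, 8), (3, 8, 2), (4, 5, 6), (4, 6, 5), (5, 4, 6), (5, 6, 4), (6, 4, 5), (6, 5, 4), (8, 2, 3), (8, 3, 2).
That gives 12 states.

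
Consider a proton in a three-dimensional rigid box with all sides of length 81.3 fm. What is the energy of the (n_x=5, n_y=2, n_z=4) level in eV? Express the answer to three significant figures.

E = 1.39×10^6 eV

For a 3D rectangular well E = (h²/8m_p)·Σ n_i²/L_i² = (6.626×10^-34)²/(8·1.673×10^-27) · [5²/(81.3 fm)² + 2²/(81.3 fm)² + 4²/(81.3 fm)²].
Evaluating gives E = 2.233×10^-13 J = 1.39×10^6 eV.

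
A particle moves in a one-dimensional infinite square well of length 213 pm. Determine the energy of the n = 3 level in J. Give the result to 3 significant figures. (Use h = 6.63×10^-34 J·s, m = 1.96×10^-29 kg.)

For an infinite well E_n = n²h²/(8mL²), so E_1 = h²/(8mL²) = (6.63×10^-34)²/(8·1.96×10^-29·(2.13×10^-10 m)²) = 6.179×10^-20 J.
Then E_3 = 3²·E_1 = 9·6.179×10^-20 J = 5.56×10^-19 J.

E_3 = 5.56×10^-19 J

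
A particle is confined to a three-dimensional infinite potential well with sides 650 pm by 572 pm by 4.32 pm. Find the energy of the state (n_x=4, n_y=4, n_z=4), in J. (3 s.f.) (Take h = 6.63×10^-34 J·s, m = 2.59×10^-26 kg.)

E = 1.82×10^-18 J

For a 3D rectangular well E = (h²/8m)·Σ n_i²/L_i² = (6.63×10^-34)²/(8·2.59×10^-26) · [4²/(650 pm)² + 4²/(572 pm)² + 4²/(4.32 pm)²].
Evaluating gives E = 1.82×10^-18 J.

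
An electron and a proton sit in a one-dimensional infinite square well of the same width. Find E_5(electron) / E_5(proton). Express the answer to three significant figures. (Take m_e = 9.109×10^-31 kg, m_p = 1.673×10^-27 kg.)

E_n ∝ 1/m at fixed n and L, so the ratio is m_p/m_e = 1.673×10^-27/9.109×10^-31 = 1.84×10^3.

1.84×10^3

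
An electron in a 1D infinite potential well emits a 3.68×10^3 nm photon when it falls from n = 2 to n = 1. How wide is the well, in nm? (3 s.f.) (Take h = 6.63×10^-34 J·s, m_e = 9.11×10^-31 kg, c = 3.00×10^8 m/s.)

L = 1.83 nm

The photon carries ΔE = hc/λ = 6.63×10^-34·3.00×10^8/3.68×10^-6 m = 5.405×10^-20 J.
Since ΔE = (2² − 1²)E_1, E_1 = 1.802×10^-20 J, and L = h/√(8m_eE_1) = 1.83×10^-9 m = 1.83 nm.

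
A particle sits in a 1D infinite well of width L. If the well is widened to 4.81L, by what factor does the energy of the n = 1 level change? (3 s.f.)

E_n ∝ 1/L², so the energy scales by 1/4.81² = 0.0432.

0.0432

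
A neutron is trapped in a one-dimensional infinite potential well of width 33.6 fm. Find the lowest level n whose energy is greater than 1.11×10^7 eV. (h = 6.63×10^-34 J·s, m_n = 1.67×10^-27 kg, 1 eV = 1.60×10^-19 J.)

E_1 = h²/(8m_nL²) = 2.914×10^-14 J = 1.821×10^5 eV.
Need n² > 1.11×10^7/1.821×10^5 = 60.96, i.e. n > 7.808.
The smallest integer satisfying this is n = 8.

n = 8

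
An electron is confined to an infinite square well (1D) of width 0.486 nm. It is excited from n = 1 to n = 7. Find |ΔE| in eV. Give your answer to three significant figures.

E_1 = h²/(8m_eL²) = 2.551×10^-19 J.
|ΔE| = |1² − 7²|·E_1 = 48·2.551×10^-19 J = 1.224×10^-17 J = 76.4 eV.

|ΔE| = 76.4 eV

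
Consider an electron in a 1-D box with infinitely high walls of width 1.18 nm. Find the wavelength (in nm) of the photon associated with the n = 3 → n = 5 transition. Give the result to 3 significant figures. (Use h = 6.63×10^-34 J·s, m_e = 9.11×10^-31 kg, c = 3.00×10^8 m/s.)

E_1 = h²/(8m_eL²) = 4.332×10^-20 J, so ΔE = (5² − 3²)E_1 = 6.931×10^-19 J.
λ = hc/ΔE = (6.63×10^-34·3.00×10^8)/6.931×10^-19 = 2.87×10^-7 m = 287 nm.

λ = 287 nm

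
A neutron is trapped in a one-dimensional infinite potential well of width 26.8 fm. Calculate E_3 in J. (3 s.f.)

E_3 = 4.11×10^-13 J

For an infinite well E_n = n²h²/(8m_nL²), so E_1 = h²/(8m_nL²) = (6.626×10^-34)²/(8·1.675×10^-27·(2.68×10^-14 m)²) = 4.562×10^-14 J.
Then E_3 = 3²·E_1 = 9·4.562×10^-14 J = 4.11×10^-13 J.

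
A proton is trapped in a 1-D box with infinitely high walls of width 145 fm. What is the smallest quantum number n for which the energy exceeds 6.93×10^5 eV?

E_1 = h²/(8m_pL²) = 1.560×10^-15 J = 9738 eV.
Need n² > 6.93×10^5/9738 = 71.16, i.e. n > 8.436.
The smallest integer satisfying this is n = 9.

n = 9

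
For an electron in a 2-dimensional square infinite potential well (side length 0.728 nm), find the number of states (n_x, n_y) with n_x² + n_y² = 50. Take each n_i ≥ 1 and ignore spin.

The level has n_x² + n_y² = 50. The ordered positive-integer solutions are (1, 7), (5, 5), (7, 1).
That gives 3 states.

degeneracy = 3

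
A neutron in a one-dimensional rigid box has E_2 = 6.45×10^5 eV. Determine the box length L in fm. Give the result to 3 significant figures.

L = 35.6 fm

From E_n = n²h²/(8m_nL²), L = n·h/√(8m_nE_n).
E_2 = 6.45×10^5 eV = 1.033×10^-13 J, so L = 2·6.626×10^-34/√(8·1.675×10^-27·1.033×10^-13) = 3.56×10^-14 m = 35.6 fm.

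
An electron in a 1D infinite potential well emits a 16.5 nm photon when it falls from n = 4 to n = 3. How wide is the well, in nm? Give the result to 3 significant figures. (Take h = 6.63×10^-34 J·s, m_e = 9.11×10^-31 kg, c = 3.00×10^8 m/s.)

L = 0.187 nm

The photon carries ΔE = hc/λ = 6.63×10^-34·3.00×10^8/1.65×10^-8 m = 1.205×10^-17 J.
Since ΔE = (4² − 3²)E_1, E_1 = 1.721×10^-18 J, and L = h/√(8m_eE_1) = 1.87×10^-10 m = 0.187 nm.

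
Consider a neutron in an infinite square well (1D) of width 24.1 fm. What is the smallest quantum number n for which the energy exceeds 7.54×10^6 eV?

E_1 = h²/(8m_nL²) = 5.641×10^-14 J = 3.521×10^5 eV.
Need n² > 7.54×10^6/3.521×10^5 = 21.41, i.e. n > 4.627.
The smallest integer satisfying this is n = 5.

n = 5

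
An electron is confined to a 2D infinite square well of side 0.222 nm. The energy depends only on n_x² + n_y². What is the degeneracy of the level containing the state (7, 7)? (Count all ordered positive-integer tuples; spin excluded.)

degeneracy = 1

The level has n_x² + n_y² = 98. The ordered positive-integer solutions are (7, 7).
That gives 1 state.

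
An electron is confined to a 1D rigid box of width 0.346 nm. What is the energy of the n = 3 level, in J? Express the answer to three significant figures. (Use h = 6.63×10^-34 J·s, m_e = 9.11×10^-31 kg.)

E_3 = 4.53×10^-18 J

For an infinite well E_n = n²h²/(8m_eL²), so E_1 = h²/(8m_eL²) = (6.63×10^-34)²/(8·9.11×10^-31·(3.46×10^-10 m)²) = 5.038×10^-19 J.
Then E_3 = 3²·E_1 = 9·5.038×10^-19 J = 4.53×10^-18 J.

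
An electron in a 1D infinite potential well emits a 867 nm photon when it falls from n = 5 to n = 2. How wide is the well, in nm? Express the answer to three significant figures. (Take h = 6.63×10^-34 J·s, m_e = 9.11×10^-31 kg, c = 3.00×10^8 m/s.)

L = 2.35 nm

The photon carries ΔE = hc/λ = 6.63×10^-34·3.00×10^8/8.67×10^-7 m = 2.294×10^-19 J.
Since ΔE = (5² − 2²)E_1, E_1 = 1.092×10^-20 J, and L = h/√(8m_eE_1) = 2.35×10^-9 m = 2.35 nm.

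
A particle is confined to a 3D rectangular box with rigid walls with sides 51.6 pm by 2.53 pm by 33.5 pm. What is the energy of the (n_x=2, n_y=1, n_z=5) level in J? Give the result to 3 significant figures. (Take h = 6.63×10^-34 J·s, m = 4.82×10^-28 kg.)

For a 3D rectangular well E = (h²/8m)·Σ n_i²/L_i² = (6.63×10^-34)²/(8·4.82×10^-28) · [2²/(51.6 pm)² + 1²/(2.53 pm)² + 5²/(33.5 pm)²].
Evaluating gives E = 2.05×10^-17 J.

E = 2.05×10^-17 J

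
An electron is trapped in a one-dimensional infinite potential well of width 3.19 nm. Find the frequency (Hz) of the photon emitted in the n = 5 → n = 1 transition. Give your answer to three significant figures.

E_1 = h²/(8m_eL²) = 5.921×10^-21 J and ΔE = (5² − 1²)E_1 = 1.421×10^-19 J.
f = ΔE/h = 1.421×10^-19/6.626×10^-34 = 2.14×10^14 Hz.

f = 2.14×10^14 Hz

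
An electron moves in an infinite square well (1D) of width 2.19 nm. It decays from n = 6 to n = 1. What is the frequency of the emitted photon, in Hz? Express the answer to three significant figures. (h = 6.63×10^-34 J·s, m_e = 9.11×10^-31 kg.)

f = 6.64×10^14 Hz

E_1 = h²/(8m_eL²) = 1.258×10^-20 J and ΔE = (6² − 1²)E_1 = 4.403×10^-19 J.
f = ΔE/h = 4.403×10^-19/6.63×10^-34 = 6.64×10^14 Hz.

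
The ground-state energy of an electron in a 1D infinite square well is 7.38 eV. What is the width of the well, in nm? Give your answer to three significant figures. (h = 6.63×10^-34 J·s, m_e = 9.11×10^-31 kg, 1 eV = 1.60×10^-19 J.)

From E_n = n²h²/(8m_eL²), L = n·h/√(8m_eE_n).
E_1 = 7.38 eV = 1.181×10^-18 J, so L = 1·6.63×10^-34/√(8·9.11×10^-31·1.181×10^-18) = 2.26×10^-10 m = 0.226 nm.

L = 0.226 nm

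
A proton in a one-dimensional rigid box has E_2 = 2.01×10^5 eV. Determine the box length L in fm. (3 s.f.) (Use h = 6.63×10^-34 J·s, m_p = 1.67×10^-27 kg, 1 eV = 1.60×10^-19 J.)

From E_n = n²h²/(8m_pL²), L = n·h/√(8m_pE_n).
E_2 = 2.01×10^5 eV = 3.216×10^-14 J, so L = 2·6.63×10^-34/√(8·1.67×10^-27·3.216×10^-14) = 6.40×10^-14 m = 64.0 fm.

L = 64.0 fm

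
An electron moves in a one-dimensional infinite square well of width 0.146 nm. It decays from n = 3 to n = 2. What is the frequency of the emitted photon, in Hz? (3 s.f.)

f = 2.13×10^16 Hz

E_1 = h²/(8m_eL²) = 2.826×10^-18 J and ΔE = (3² − 2²)E_1 = 1.413×10^-17 J.
f = ΔE/h = 1.413×10^-17/6.626×10^-34 = 2.13×10^16 Hz.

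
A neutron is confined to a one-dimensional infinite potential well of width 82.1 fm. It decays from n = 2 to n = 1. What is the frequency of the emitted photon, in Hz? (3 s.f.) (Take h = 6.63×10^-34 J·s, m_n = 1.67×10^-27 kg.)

E_1 = h²/(8m_nL²) = 4.881×10^-15 J and ΔE = (2² − 1²)E_1 = 1.464×10^-14 J.
f = ΔE/h = 1.464×10^-14/6.63×10^-34 = 2.21×10^19 Hz.

f = 2.21×10^19 Hz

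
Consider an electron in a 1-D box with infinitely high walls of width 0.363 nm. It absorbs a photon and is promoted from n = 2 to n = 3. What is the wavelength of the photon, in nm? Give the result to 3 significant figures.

E_1 = h²/(8m_eL²) = 4.572×10^-19 J, so ΔE = (3² − 2²)E_1 = 2.286×10^-18 J.
λ = hc/ΔE = (6.626×10^-34·2.998×10^8)/2.286×10^-18 = 8.69×10^-8 m = 86.9 nm.

λ = 86.9 nm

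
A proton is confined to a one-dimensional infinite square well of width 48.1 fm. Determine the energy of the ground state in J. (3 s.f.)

For an infinite well E_n = n²h²/(8m_pL²), so E_1 = h²/(8m_pL²) = (6.626×10^-34)²/(8·1.673×10^-27·(4.81×10^-14 m)²) = 1.418×10^-14 J.

E_1 = 1.42×10^-14 J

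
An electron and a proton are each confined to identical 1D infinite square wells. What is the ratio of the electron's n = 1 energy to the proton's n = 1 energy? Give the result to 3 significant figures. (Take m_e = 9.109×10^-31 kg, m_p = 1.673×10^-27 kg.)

E_n ∝ 1/m at fixed n and L, so the ratio is m_p/m_e = 1.673×10^-27/9.109×10^-31 = 1.84×10^3.

1.84×10^3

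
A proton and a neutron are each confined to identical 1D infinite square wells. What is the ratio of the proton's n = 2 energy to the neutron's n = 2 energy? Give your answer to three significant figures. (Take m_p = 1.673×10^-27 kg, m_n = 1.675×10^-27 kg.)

E_n ∝ 1/m at fixed n and L, so the ratio is m_n/m_p = 1.675×10^-27/1.673×10^-27 = 1.00.

1.00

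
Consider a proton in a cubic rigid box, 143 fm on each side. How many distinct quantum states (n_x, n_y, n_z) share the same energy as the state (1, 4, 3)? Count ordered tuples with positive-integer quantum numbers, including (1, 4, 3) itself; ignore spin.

The level has n_x² + n_y² + n_z² = 26. The ordered positive-integer solutions are (1, 3, 4), (1, 4, 3), (3, 1, 4), (3, 4, 1), (4, 1, 3), (4, 3, 1).
That gives 6 states.

degeneracy = 6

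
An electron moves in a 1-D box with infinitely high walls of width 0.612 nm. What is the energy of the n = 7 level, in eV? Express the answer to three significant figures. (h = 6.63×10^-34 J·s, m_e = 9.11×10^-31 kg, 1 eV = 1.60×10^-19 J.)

E_7 = 49.3 eV

For an infinite well E_n = n²h²/(8m_eL²), so E_1 = h²/(8m_eL²) = (6.63×10^-34)²/(8·9.11×10^-31·(6.12×10^-10 m)²) = 1.610×10^-19 J.
Then E_7 = 7²·E_1 = 49·1.610×10^-19 J = 7.889×10^-18 J.
Converting, E_7 = 7.889×10^-18 J / (1.60×10^-19 J/eV) = 49.3 eV.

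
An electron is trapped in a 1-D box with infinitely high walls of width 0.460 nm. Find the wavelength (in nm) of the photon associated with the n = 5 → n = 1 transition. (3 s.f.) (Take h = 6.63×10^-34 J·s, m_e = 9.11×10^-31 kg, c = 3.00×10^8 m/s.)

E_1 = h²/(8m_eL²) = 2.850×10^-19 J, so ΔE = (5² − 1²)E_1 = 6.840×10^-18 J.
λ = hc/ΔE = (6.63×10^-34·3.00×10^8)/6.840×10^-18 = 2.91×10^-8 m = 29.1 nm.

λ = 29.1 nm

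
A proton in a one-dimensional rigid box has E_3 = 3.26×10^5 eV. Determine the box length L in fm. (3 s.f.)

From E_n = n²h²/(8m_pL²), L = n·h/√(8m_pE_n).
E_3 = 3.26×10^5 eV = 5.223×10^-14 J, so L = 3·6.626×10^-34/√(8·1.673×10^-27·5.223×10^-14) = 7.52×10^-14 m = 75.2 fm.

L = 75.2 fm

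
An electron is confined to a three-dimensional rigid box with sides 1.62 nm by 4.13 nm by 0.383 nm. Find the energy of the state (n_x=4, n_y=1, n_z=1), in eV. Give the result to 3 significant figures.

For a 3D rectangular well E = (h²/8m_e)·Σ n_i²/L_i² = (6.626×10^-34)²/(8·9.109×10^-31) · [4²/(1.62 nm)² + 1²/(4.13 nm)² + 1²/(0.383 nm)²].
Evaluating gives E = 7.816×10^-19 J = 4.88 eV.

E = 4.88 eV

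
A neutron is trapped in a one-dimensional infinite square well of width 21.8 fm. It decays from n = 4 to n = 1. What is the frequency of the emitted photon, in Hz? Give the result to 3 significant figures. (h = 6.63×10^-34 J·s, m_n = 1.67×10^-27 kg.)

E_1 = h²/(8m_nL²) = 6.923×10^-14 J and ΔE = (4² − 1²)E_1 = 1.038×10^-12 J.
f = ΔE/h = 1.038×10^-12/6.63×10^-34 = 1.57×10^21 Hz.

f = 1.57×10^21 Hz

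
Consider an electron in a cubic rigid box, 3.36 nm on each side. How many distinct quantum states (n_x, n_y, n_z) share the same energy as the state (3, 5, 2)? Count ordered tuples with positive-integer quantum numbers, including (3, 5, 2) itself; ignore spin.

degeneracy = 9

The level has n_x² + n_y² + n_z² = 38. The ordered positive-integer solutions are (1, 1, 6), (1, 6, 1), (2, 3, 5), (2, 5, 3), (3, 2, 5), (3, 5, 2), (5, 2, 3), (5, 3, 2), (6, 1, 1).
That gives 9 states.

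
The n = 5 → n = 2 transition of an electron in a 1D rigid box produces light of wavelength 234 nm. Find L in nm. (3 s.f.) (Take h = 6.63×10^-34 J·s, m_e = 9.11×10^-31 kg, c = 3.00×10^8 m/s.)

L = 1.22 nm

The photon carries ΔE = hc/λ = 6.63×10^-34·3.00×10^8/2.34×10^-7 m = 8.500×10^-19 J.
Since ΔE = (5² − 2²)E_1, E_1 = 4.048×10^-20 J, and L = h/√(8m_eE_1) = 1.22×10^-9 m = 1.22 nm.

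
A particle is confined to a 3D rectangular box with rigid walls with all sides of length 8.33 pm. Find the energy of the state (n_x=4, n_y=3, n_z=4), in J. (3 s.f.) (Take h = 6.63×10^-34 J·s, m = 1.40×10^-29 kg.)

For a 3D rectangular well E = (h²/8m)·Σ n_i²/L_i² = (6.63×10^-34)²/(8·1.40×10^-29) · [4²/(8.33 pm)² + 3²/(8.33 pm)² + 4²/(8.33 pm)²].
Evaluating gives E = 2.32×10^-15 J.

E = 2.32×10^-15 J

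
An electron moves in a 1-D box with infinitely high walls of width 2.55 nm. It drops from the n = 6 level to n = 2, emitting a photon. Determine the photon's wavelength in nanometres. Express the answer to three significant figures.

E_1 = h²/(8m_eL²) = 9.265×10^-21 J, so ΔE = (6² − 2²)E_1 = 2.965×10^-19 J.
λ = hc/ΔE = (6.626×10^-34·2.998×10^8)/2.965×10^-19 = 6.70×10^-7 m = 670 nm.

λ = 670 nm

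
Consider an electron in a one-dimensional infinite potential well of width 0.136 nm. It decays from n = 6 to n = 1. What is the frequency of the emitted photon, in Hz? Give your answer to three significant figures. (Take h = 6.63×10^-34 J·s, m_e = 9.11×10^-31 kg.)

f = 1.72×10^17 Hz

E_1 = h²/(8m_eL²) = 3.261×10^-18 J and ΔE = (6² − 1²)E_1 = 1.141×10^-16 J.
f = ΔE/h = 1.141×10^-16/6.63×10^-34 = 1.72×10^17 Hz.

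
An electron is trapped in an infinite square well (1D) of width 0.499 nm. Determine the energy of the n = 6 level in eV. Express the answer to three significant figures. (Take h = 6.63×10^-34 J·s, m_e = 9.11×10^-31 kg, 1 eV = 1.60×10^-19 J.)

E_6 = 54.5 eV

For an infinite well E_n = n²h²/(8m_eL²), so E_1 = h²/(8m_eL²) = (6.63×10^-34)²/(8·9.11×10^-31·(4.99×10^-10 m)²) = 2.422×10^-19 J.
Then E_6 = 6²·E_1 = 36·2.422×10^-19 J = 8.719×10^-18 J.
Converting, E_6 = 8.719×10^-18 J / (1.60×10^-19 J/eV) = 54.5 eV.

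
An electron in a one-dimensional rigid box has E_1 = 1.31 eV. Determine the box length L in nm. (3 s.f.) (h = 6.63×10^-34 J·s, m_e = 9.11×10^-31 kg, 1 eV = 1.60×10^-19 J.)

L = 0.536 nm

From E_n = n²h²/(8m_eL²), L = n·h/√(8m_eE_n).
E_1 = 1.31 eV = 2.096×10^-19 J, so L = 1·6.63×10^-34/√(8·9.11×10^-31·2.096×10^-19) = 5.36×10^-10 m = 0.536 nm.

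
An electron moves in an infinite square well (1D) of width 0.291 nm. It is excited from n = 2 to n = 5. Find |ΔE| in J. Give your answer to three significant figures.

|ΔE| = 1.49×10^-17 J

E_1 = h²/(8m_eL²) = 7.115×10^-19 J.
|ΔE| = |2² − 5²|·E_1 = 21·7.115×10^-19 J = 1.49×10^-17 J.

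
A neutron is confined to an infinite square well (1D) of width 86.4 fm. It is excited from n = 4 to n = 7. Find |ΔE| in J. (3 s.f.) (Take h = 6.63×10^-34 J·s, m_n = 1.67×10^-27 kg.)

|ΔE| = 1.45×10^-13 J

E_1 = h²/(8m_nL²) = 4.408×10^-15 J.
|ΔE| = |4² − 7²|·E_1 = 33·4.408×10^-15 J = 1.45×10^-13 J.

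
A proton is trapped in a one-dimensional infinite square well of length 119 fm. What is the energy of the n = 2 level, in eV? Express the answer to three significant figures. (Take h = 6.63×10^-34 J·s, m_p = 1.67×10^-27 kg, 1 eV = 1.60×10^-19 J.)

E_2 = 5.81×10^4 eV

For an infinite well E_n = n²h²/(8m_pL²), so E_1 = h²/(8m_pL²) = (6.63×10^-34)²/(8·1.67×10^-27·(1.19×10^-13 m)²) = 2.323×10^-15 J.
Then E_2 = 2²·E_1 = 4·2.323×10^-15 J = 9.292×10^-15 J.
Converting, E_2 = 9.292×10^-15 J / (1.60×10^-19 J/eV) = 5.81×10^4 eV.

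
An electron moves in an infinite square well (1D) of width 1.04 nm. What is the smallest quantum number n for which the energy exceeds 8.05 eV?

E_1 = h²/(8m_eL²) = 5.570×10^-20 J = 0.3477 eV.
Need n² > 8.05/0.3477 = 23.15, i.e. n > 4.811.
The smallest integer satisfying this is n = 5.

n = 5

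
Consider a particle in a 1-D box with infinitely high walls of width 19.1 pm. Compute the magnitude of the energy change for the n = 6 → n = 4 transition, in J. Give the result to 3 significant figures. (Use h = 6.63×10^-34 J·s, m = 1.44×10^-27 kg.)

E_1 = h²/(8mL²) = 1.046×10^-19 J.
|ΔE| = |6² − 4²|·E_1 = 20·1.046×10^-19 J = 2.09×10^-18 J.

|ΔE| = 2.09×10^-18 J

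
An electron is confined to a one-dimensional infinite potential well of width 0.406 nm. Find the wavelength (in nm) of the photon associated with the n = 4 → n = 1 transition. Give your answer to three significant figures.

E_1 = h²/(8m_eL²) = 3.655×10^-19 J, so ΔE = (4² − 1²)E_1 = 5.482×10^-18 J.
λ = hc/ΔE = (6.626×10^-34·2.998×10^8)/5.482×10^-18 = 3.62×10^-8 m = 36.2 nm.

λ = 36.2 nm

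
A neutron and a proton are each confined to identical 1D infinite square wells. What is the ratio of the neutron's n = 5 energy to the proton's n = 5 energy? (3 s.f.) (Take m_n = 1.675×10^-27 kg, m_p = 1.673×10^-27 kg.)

E_n ∝ 1/m at fixed n and L, so the ratio is m_p/m_n = 1.673×10^-27/1.675×10^-27 = 0.999.

0.999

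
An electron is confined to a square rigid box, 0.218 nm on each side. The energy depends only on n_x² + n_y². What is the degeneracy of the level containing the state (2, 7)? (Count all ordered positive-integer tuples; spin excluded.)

degeneracy = 2

The level has n_x² + n_y² = 53. The ordered positive-integer solutions are (2, 7), (7, 2).
That gives 2 states.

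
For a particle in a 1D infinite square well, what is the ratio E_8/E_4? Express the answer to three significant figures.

4.00

E_n ∝ n², so E_8/E_4 = 8²/4² = 64/16 = 4.00.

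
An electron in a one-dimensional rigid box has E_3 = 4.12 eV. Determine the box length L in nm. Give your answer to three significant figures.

From E_n = n²h²/(8m_eL²), L = n·h/√(8m_eE_n).
E_3 = 4.12 eV = 6.600×10^-19 J, so L = 3·6.626×10^-34/√(8·9.109×10^-31·6.600×10^-19) = 9.06×10^-10 m = 0.906 nm.

L = 0.906 nm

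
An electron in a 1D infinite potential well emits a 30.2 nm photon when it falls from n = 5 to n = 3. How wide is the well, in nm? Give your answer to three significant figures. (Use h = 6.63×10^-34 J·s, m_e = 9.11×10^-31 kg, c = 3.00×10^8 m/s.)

The photon carries ΔE = hc/λ = 6.63×10^-34·3.00×10^8/3.02×10^-8 m = 6.586×10^-18 J.
Since ΔE = (5² − 3²)E_1, E_1 = 4.116×10^-19 J, and L = h/√(8m_eE_1) = 3.83×10^-10 m = 0.383 nm.

L = 0.383 nm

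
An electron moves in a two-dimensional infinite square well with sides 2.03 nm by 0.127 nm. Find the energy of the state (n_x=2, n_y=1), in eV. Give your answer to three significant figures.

For a 2D rectangular well E = (h²/8m_e)·Σ n_i²/L_i² = (6.626×10^-34)²/(8·9.109×10^-31) · [2²/(2.03 nm)² + 1²/(0.127 nm)²].
Evaluating gives E = 3.794×10^-18 J = 23.7 eV.

E = 23.7 eV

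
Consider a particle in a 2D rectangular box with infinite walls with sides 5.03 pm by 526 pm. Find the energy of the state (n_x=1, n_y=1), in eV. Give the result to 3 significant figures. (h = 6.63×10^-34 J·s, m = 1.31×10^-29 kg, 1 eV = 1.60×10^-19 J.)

E = 1.04×10^3 eV

For a 2D rectangular well E = (h²/8m)·Σ n_i²/L_i² = (6.63×10^-34)²/(8·1.31×10^-29) · [1²/(5.03 pm)² + 1²/(526 pm)²].
Evaluating gives E = 1.658×10^-16 J = 1.04×10^3 eV.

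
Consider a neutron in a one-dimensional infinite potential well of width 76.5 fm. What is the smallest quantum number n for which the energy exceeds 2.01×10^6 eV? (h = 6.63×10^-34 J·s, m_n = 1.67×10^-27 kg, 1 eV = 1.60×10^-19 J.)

n = 8

E_1 = h²/(8m_nL²) = 5.622×10^-15 J = 3.514×10^4 eV.
Need n² > 2.01×10^6/3.514×10^4 = 57.20, i.e. n > 7.563.
The smallest integer satisfying this is n = 8.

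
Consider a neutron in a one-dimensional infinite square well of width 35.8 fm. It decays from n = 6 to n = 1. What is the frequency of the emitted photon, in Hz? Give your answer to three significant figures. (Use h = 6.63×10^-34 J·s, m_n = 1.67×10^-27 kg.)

E_1 = h²/(8m_nL²) = 2.567×10^-14 J and ΔE = (6² − 1²)E_1 = 8.984×10^-13 J.
f = ΔE/h = 8.984×10^-13/6.63×10^-34 = 1.36×10^21 Hz.

f = 1.36×10^21 Hz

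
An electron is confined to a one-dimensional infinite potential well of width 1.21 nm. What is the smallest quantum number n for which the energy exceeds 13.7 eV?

n = 8

E_1 = h²/(8m_eL²) = 4.115×10^-20 J = 0.2569 eV.
Need n² > 13.7/0.2569 = 53.33, i.e. n > 7.303.
The smallest integer satisfying this is n = 8.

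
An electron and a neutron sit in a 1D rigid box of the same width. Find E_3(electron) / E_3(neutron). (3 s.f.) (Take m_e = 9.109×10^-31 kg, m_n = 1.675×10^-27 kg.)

1.84×10^3

E_n ∝ 1/m at fixed n and L, so the ratio is m_n/m_e = 1.675×10^-27/9.109×10^-31 = 1.84×10^3.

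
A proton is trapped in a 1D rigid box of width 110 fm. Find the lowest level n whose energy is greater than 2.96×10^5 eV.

n = 5

E_1 = h²/(8m_pL²) = 2.711×10^-15 J = 1.692×10^4 eV.
Need n² > 2.96×10^5/1.692×10^4 = 17.49, i.e. n > 4.182.
The smallest integer satisfying this is n = 5.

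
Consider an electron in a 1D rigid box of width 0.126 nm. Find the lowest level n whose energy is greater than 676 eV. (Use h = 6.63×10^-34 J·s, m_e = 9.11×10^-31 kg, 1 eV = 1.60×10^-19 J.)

E_1 = h²/(8m_eL²) = 3.799×10^-18 J = 23.74 eV.
Need n² > 676/23.74 = 28.48, i.e. n > 5.337.
The smallest integer satisfying this is n = 6.

n = 6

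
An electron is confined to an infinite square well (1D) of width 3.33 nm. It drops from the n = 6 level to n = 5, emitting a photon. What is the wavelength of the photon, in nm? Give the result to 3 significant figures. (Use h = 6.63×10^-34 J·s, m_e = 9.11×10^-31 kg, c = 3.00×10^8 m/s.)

E_1 = h²/(8m_eL²) = 5.439×10^-21 J, so ΔE = (6² − 5²)E_1 = 5.983×10^-20 J.
λ = hc/ΔE = (6.63×10^-34·3.00×10^8)/5.983×10^-20 = 3.32×10^-6 m = 3.32×10^3 nm.

λ = 3.32×10^3 nm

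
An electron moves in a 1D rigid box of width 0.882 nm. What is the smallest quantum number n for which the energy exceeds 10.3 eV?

E_1 = h²/(8m_eL²) = 7.745×10^-20 J = 0.4835 eV.
Need n² > 10.3/0.4835 = 21.30, i.e. n > 4.615.
The smallest integer satisfying this is n = 5.

n = 5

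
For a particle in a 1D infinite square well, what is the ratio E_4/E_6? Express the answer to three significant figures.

0.444

E_n ∝ n², so E_4/E_6 = 4²/6² = 16/36 = 0.444.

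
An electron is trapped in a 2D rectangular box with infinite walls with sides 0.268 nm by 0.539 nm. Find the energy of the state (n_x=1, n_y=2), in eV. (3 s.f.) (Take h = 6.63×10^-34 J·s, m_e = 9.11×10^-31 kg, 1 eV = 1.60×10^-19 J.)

E = 10.4 eV

For a 2D rectangular well E = (h²/8m_e)·Σ n_i²/L_i² = (6.63×10^-34)²/(8·9.11×10^-31) · [1²/(0.268 nm)² + 2²/(0.539 nm)²].
Evaluating gives E = 1.670×10^-18 J = 10.4 eV.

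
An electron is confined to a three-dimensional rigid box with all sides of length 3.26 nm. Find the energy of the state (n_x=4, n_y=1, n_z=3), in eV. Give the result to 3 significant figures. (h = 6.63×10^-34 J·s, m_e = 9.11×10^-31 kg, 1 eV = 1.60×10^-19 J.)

For a 3D rectangular well E = (h²/8m_e)·Σ n_i²/L_i² = (6.63×10^-34)²/(8·9.11×10^-31) · [4²/(3.26 nm)² + 1²/(3.26 nm)² + 3²/(3.26 nm)²].
Evaluating gives E = 1.476×10^-19 J = 0.922 eV.

E = 0.922 eV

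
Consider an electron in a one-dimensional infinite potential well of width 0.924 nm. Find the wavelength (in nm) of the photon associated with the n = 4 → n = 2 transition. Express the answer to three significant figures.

E_1 = h²/(8m_eL²) = 7.057×10^-20 J, so ΔE = (4² − 2²)E_1 = 8.468×10^-19 J.
λ = hc/ΔE = (6.626×10^-34·2.998×10^8)/8.468×10^-19 = 2.35×10^-7 m = 235 nm.

λ = 235 nm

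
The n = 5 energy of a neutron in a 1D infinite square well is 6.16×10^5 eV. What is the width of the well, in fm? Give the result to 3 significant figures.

L = 91.1 fm

From E_n = n²h²/(8m_nL²), L = n·h/√(8m_nE_n).
E_5 = 6.16×10^5 eV = 9.868×10^-14 J, so L = 5·6.626×10^-34/√(8·1.675×10^-27·9.868×10^-14) = 9.11×10^-14 m = 91.1 fm.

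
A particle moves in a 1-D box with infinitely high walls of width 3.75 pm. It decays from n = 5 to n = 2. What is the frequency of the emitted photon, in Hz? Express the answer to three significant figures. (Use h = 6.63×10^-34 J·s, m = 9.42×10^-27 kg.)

E_1 = h²/(8mL²) = 4.148×10^-19 J and ΔE = (5² − 2²)E_1 = 8.711×10^-18 J.
f = ΔE/h = 8.711×10^-18/6.63×10^-34 = 1.31×10^16 Hz.

f = 1.31×10^16 Hz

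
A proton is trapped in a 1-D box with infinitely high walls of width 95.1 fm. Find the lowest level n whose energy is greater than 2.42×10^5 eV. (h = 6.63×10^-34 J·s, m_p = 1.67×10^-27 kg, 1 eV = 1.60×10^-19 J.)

n = 4

E_1 = h²/(8m_pL²) = 3.638×10^-15 J = 2.274×10^4 eV.
Need n² > 2.42×10^5/2.274×10^4 = 10.64, i.e. n > 3.262.
The smallest integer satisfying this is n = 4.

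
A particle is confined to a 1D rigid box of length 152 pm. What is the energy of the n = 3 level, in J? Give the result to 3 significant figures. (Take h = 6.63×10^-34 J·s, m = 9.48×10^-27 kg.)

E_3 = 2.26×10^-21 J

For an infinite well E_n = n²h²/(8mL²), so E_1 = h²/(8mL²) = (6.63×10^-34)²/(8·9.48×10^-27·(1.52×10^-10 m)²) = 2.509×10^-22 J.
Then E_3 = 3²·E_1 = 9·2.509×10^-22 J = 2.26×10^-21 J.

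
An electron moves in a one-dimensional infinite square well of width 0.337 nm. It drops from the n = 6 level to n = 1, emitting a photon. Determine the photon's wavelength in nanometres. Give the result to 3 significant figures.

λ = 10.7 nm

E_1 = h²/(8m_eL²) = 5.305×10^-19 J, so ΔE = (6² − 1²)E_1 = 1.857×10^-17 J.
λ = hc/ΔE = (6.626×10^-34·2.998×10^8)/1.857×10^-17 = 1.07×10^-8 m = 10.7 nm.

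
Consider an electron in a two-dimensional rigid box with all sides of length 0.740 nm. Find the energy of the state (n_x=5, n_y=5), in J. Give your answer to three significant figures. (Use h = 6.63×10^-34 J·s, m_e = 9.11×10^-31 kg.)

For a 2D rectangular well E = (h²/8m_e)·Σ n_i²/L_i² = (6.63×10^-34)²/(8·9.11×10^-31) · [5²/(0.740 nm)² + 5²/(0.740 nm)²].
Evaluating gives E = 5.51×10^-18 J.

E = 5.51×10^-18 J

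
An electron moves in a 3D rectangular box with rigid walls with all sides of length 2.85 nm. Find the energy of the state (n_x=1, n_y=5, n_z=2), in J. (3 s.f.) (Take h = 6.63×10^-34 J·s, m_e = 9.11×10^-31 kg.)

E = 2.23×10^-19 J

For a 3D rectangular well E = (h²/8m_e)·Σ n_i²/L_i² = (6.63×10^-34)²/(8·9.11×10^-31) · [1²/(2.85 nm)² + 5²/(2.85 nm)² + 2²/(2.85 nm)²].
Evaluating gives E = 2.23×10^-19 J.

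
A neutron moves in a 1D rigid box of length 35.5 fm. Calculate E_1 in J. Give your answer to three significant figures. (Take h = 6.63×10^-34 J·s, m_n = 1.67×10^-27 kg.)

For an infinite well E_n = n²h²/(8m_nL²), so E_1 = h²/(8m_nL²) = (6.63×10^-34)²/(8·1.67×10^-27·(3.55×10^-14 m)²) = 2.611×10^-14 J.

E_1 = 2.61×10^-14 J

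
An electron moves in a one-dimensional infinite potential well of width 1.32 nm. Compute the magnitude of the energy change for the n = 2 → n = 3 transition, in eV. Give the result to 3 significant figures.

E_1 = h²/(8m_eL²) = 3.458×10^-20 J.
|ΔE| = |2² − 3²|·E_1 = 5·3.458×10^-20 J = 1.729×10^-19 J = 1.08 eV.

|ΔE| = 1.08 eV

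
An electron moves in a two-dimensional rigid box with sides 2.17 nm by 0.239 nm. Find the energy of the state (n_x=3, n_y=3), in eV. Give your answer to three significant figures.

For a 2D rectangular well E = (h²/8m_e)·Σ n_i²/L_i² = (6.626×10^-34)²/(8·9.109×10^-31) · [3²/(2.17 nm)² + 3²/(0.239 nm)²].
Evaluating gives E = 9.608×10^-18 J = 60.0 eV.

E = 60.0 eV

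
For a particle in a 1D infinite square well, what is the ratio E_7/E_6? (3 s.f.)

1.36

E_n ∝ n², so E_7/E_6 = 7²/6² = 49/36 = 1.36.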